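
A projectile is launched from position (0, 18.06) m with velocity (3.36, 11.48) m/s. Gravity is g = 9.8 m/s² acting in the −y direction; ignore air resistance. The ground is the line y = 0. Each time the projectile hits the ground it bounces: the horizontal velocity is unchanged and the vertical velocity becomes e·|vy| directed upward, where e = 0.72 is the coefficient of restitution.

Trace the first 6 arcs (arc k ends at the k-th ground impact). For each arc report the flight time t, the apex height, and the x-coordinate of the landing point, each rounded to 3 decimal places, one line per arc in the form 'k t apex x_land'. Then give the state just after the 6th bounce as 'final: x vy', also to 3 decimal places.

Arc 1: start y=18.060, vy=11.480 → t=3.420, apex=24.784, x_land=11.493, impact vy=-22.040
  bounce: vy ← 0.72·22.040 = 15.869
Arc 2: start y=0.000, vy=15.869 → t=3.239, apex=12.848, x_land=22.374, impact vy=-15.869
  bounce: vy ← 0.72·15.869 = 11.426
Arc 3: start y=0.000, vy=11.426 → t=2.332, apex=6.660, x_land=30.209, impact vy=-11.426
  bounce: vy ← 0.72·11.426 = 8.226
Arc 4: start y=0.000, vy=8.226 → t=1.679, apex=3.453, x_land=35.850, impact vy=-8.226
  bounce: vy ← 0.72·8.226 = 5.923
Arc 5: start y=0.000, vy=5.923 → t=1.209, apex=1.790, x_land=39.911, impact vy=-5.923
  bounce: vy ← 0.72·5.923 = 4.265
Arc 6: start y=0.000, vy=4.265 → t=0.870, apex=0.928, x_land=42.836, impact vy=-4.265
  bounce: vy ← 0.72·4.265 = 3.070

1 3.420 24.784 11.493
2 3.239 12.848 22.374
3 2.332 6.660 30.209
4 1.679 3.453 35.850
5 1.209 1.790 39.911
6 0.870 0.928 42.836
final: 42.836 3.070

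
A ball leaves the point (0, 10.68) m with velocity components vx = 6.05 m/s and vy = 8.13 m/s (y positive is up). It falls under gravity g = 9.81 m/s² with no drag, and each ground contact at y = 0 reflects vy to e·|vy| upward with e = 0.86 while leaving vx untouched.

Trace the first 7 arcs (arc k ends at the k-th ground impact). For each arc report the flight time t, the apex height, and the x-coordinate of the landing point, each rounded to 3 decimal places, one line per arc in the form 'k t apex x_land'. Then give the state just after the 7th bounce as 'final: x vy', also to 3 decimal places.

1 2.521 14.049 15.253
2 2.911 10.391 32.864
3 2.503 7.685 48.009
4 2.153 5.684 61.035
5 1.852 4.204 72.236
6 1.592 3.109 81.869
7 1.369 2.299 90.154
final: 90.154 5.776

Arc 1: start y=10.680, vy=8.130 → t=2.521, apex=14.049, x_land=15.253, impact vy=-16.602
  bounce: vy ← 0.86·16.602 = 14.278
Arc 2: start y=0.000, vy=14.278 → t=2.911, apex=10.391, x_land=32.864, impact vy=-14.278
  bounce: vy ← 0.86·14.278 = 12.279
Arc 3: start y=0.000, vy=12.279 → t=2.503, apex=7.685, x_land=48.009, impact vy=-12.279
  bounce: vy ← 0.86·12.279 = 10.560
Arc 4: start y=0.000, vy=10.560 → t=2.153, apex=5.684, x_land=61.035, impact vy=-10.560
  bounce: vy ← 0.86·10.560 = 9.082
Arc 5: start y=0.000, vy=9.082 → t=1.852, apex=4.204, x_land=72.236, impact vy=-9.082
  bounce: vy ← 0.86·9.082 = 7.810
Arc 6: start y=0.000, vy=7.810 → t=1.592, apex=3.109, x_land=81.869, impact vy=-7.810
  bounce: vy ← 0.86·7.810 = 6.717
Arc 7: start y=0.000, vy=6.717 → t=1.369, apex=2.299, x_land=90.154, impact vy=-6.717
  bounce: vy ← 0.86·6.717 = 5.776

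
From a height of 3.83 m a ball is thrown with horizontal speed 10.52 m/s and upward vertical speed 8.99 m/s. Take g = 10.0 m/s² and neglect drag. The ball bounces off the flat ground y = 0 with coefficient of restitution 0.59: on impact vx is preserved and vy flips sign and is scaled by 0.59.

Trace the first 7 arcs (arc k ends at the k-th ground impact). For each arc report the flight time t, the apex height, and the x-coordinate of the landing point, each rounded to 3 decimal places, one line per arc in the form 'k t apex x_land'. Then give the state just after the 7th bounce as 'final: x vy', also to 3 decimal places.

Arc 1: start y=3.830, vy=8.990 → t=2.154, apex=7.871, x_land=22.657, impact vy=-12.547
  bounce: vy ← 0.59·12.547 = 7.403
Arc 2: start y=0.000, vy=7.403 → t=1.481, apex=2.740, x_land=38.232, impact vy=-7.403
  bounce: vy ← 0.59·7.403 = 4.368
Arc 3: start y=0.000, vy=4.368 → t=0.874, apex=0.954, x_land=47.421, impact vy=-4.368
  bounce: vy ← 0.59·4.368 = 2.577
Arc 4: start y=0.000, vy=2.577 → t=0.515, apex=0.332, x_land=52.843, impact vy=-2.577
  bounce: vy ← 0.59·2.577 = 1.520
Arc 5: start y=0.000, vy=1.520 → t=0.304, apex=0.116, x_land=56.041, impact vy=-1.520
  bounce: vy ← 0.59·1.520 = 0.897
Arc 6: start y=0.000, vy=0.897 → t=0.179, apex=0.040, x_land=57.929, impact vy=-0.897
  bounce: vy ← 0.59·0.897 = 0.529
Arc 7: start y=0.000, vy=0.529 → t=0.106, apex=0.014, x_land=59.042, impact vy=-0.529
  bounce: vy ← 0.59·0.529 = 0.312

1 2.154 7.871 22.657
2 1.481 2.740 38.232
3 0.874 0.954 47.421
4 0.515 0.332 52.843
5 0.304 0.116 56.041
6 0.179 0.040 57.929
7 0.106 0.014 59.042
final: 59.042 0.312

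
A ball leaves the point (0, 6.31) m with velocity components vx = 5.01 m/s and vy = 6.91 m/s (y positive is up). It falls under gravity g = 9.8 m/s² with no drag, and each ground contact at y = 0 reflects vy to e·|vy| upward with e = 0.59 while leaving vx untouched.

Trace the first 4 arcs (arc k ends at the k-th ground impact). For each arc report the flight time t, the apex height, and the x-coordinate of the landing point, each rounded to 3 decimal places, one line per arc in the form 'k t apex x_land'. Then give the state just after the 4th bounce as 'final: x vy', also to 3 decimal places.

Arc 1: start y=6.310, vy=6.910 → t=2.041, apex=8.746, x_land=10.226, impact vy=-13.093
  bounce: vy ← 0.59·13.093 = 7.725
Arc 2: start y=0.000, vy=7.725 → t=1.576, apex=3.045, x_land=18.124, impact vy=-7.725
  bounce: vy ← 0.59·7.725 = 4.558
Arc 3: start y=0.000, vy=4.558 → t=0.930, apex=1.060, x_land=22.784, impact vy=-4.558
  bounce: vy ← 0.59·4.558 = 2.689
Arc 4: start y=0.000, vy=2.689 → t=0.549, apex=0.369, x_land=25.534, impact vy=-2.689
  bounce: vy ← 0.59·2.689 = 1.587

1 2.041 8.746 10.226
2 1.576 3.045 18.124
3 0.930 1.060 22.784
4 0.549 0.369 25.534
final: 25.534 1.587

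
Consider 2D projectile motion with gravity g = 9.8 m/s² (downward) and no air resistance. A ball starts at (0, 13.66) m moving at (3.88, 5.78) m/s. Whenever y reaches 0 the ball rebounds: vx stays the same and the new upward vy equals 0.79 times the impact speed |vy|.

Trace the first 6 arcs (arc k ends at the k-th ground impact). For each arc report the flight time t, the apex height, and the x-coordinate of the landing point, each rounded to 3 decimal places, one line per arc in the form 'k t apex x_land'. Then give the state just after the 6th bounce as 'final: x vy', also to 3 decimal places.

1 2.361 15.365 9.159
2 2.798 9.589 20.014
3 2.210 5.984 28.590
4 1.746 3.735 35.365
5 1.379 2.331 40.717
6 1.090 1.455 44.946
final: 44.946 4.218

Arc 1: start y=13.660, vy=5.780 → t=2.361, apex=15.365, x_land=9.159, impact vy=-17.354
  bounce: vy ← 0.79·17.354 = 13.709
Arc 2: start y=0.000, vy=13.709 → t=2.798, apex=9.589, x_land=20.014, impact vy=-13.709
  bounce: vy ← 0.79·13.709 = 10.830
Arc 3: start y=0.000, vy=10.830 → t=2.210, apex=5.984, x_land=28.590, impact vy=-10.830
  bounce: vy ← 0.79·10.830 = 8.556
Arc 4: start y=0.000, vy=8.556 → t=1.746, apex=3.735, x_land=35.365, impact vy=-8.556
  bounce: vy ← 0.79·8.556 = 6.759
Arc 5: start y=0.000, vy=6.759 → t=1.379, apex=2.331, x_land=40.717, impact vy=-6.759
  bounce: vy ← 0.79·6.759 = 5.340
Arc 6: start y=0.000, vy=5.340 → t=1.090, apex=1.455, x_land=44.946, impact vy=-5.340
  bounce: vy ← 0.79·5.340 = 4.218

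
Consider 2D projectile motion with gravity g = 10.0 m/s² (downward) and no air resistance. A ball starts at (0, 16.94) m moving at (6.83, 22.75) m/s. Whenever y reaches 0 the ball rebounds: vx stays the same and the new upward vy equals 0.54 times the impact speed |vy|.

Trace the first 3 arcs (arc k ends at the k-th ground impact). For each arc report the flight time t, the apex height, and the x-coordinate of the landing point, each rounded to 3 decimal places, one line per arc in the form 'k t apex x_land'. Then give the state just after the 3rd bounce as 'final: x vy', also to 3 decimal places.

Arc 1: start y=16.940, vy=22.750 → t=5.201, apex=42.818, x_land=35.525, impact vy=-29.264
  bounce: vy ← 0.54·29.264 = 15.802
Arc 2: start y=0.000, vy=15.802 → t=3.160, apex=12.486, x_land=57.111, impact vy=-15.802
  bounce: vy ← 0.54·15.802 = 8.533
Arc 3: start y=0.000, vy=8.533 → t=1.707, apex=3.641, x_land=68.768, impact vy=-8.533
  bounce: vy ← 0.54·8.533 = 4.608

1 5.201 42.818 35.525
2 3.160 12.486 57.111
3 1.707 3.641 68.768
final: 68.768 4.608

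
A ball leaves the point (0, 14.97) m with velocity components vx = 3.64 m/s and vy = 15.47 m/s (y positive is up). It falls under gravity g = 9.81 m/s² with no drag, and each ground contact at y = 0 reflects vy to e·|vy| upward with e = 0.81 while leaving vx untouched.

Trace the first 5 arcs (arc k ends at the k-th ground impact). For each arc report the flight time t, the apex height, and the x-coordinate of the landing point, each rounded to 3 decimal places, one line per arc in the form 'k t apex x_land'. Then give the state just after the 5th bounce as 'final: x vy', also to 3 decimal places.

Arc 1: start y=14.970, vy=15.470 → t=3.930, apex=27.168, x_land=14.307, impact vy=-23.087
  bounce: vy ← 0.81·23.087 = 18.701
Arc 2: start y=0.000, vy=18.701 → t=3.813, apex=17.825, x_land=28.185, impact vy=-18.701
  bounce: vy ← 0.81·18.701 = 15.148
Arc 3: start y=0.000, vy=15.148 → t=3.088, apex=11.695, x_land=39.426, impact vy=-15.148
  bounce: vy ← 0.81·15.148 = 12.270
Arc 4: start y=0.000, vy=12.270 → t=2.501, apex=7.673, x_land=48.531, impact vy=-12.270
  bounce: vy ← 0.81·12.270 = 9.938
Arc 5: start y=0.000, vy=9.938 → t=2.026, apex=5.034, x_land=55.906, impact vy=-9.938
  bounce: vy ← 0.81·9.938 = 8.050

1 3.930 27.168 14.307
2 3.813 17.825 28.185
3 3.088 11.695 39.426
4 2.501 7.673 48.531
5 2.026 5.034 55.906
final: 55.906 8.050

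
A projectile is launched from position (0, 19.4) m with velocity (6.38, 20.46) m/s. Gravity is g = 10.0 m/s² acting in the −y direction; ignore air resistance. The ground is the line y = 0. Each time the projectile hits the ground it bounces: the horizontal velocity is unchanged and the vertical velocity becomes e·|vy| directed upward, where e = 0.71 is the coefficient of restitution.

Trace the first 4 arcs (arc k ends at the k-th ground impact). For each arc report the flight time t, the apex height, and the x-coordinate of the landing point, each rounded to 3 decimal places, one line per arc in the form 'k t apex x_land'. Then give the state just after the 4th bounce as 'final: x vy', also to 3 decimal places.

Arc 1: start y=19.400, vy=20.460 → t=4.886, apex=40.331, x_land=31.173, impact vy=-28.401
  bounce: vy ← 0.71·28.401 = 20.165
Arc 2: start y=0.000, vy=20.165 → t=4.033, apex=20.331, x_land=56.903, impact vy=-20.165
  bounce: vy ← 0.71·20.165 = 14.317
Arc 3: start y=0.000, vy=14.317 → t=2.863, apex=10.249, x_land=75.172, impact vy=-14.317
  bounce: vy ← 0.71·14.317 = 10.165
Arc 4: start y=0.000, vy=10.165 → t=2.033, apex=5.166, x_land=88.142, impact vy=-10.165
  bounce: vy ← 0.71·10.165 = 7.217

1 4.886 40.331 31.173
2 4.033 20.331 56.903
3 2.863 10.249 75.172
4 2.033 5.166 88.142
final: 88.142 7.217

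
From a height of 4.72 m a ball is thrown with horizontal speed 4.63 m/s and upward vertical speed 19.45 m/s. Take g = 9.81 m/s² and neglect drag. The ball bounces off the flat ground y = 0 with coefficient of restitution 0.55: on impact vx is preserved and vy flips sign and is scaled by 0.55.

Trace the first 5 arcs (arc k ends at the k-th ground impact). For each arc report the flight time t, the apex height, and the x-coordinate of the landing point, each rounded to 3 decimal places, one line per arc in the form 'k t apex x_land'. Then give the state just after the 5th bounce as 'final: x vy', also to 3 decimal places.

1 4.195 24.001 19.422
2 2.433 7.260 30.688
3 1.338 2.196 36.884
4 0.736 0.664 40.292
5 0.405 0.201 42.166
final: 42.166 1.092

Arc 1: start y=4.720, vy=19.450 → t=4.195, apex=24.001, x_land=19.422, impact vy=-21.700
  bounce: vy ← 0.55·21.700 = 11.935
Arc 2: start y=0.000, vy=11.935 → t=2.433, apex=7.260, x_land=30.688, impact vy=-11.935
  bounce: vy ← 0.55·11.935 = 6.564
Arc 3: start y=0.000, vy=6.564 → t=1.338, apex=2.196, x_land=36.884, impact vy=-6.564
  bounce: vy ← 0.55·6.564 = 3.610
Arc 4: start y=0.000, vy=3.610 → t=0.736, apex=0.664, x_land=40.292, impact vy=-3.610
  bounce: vy ← 0.55·3.610 = 1.986
Arc 5: start y=0.000, vy=1.986 → t=0.405, apex=0.201, x_land=42.166, impact vy=-1.986
  bounce: vy ← 0.55·1.986 = 1.092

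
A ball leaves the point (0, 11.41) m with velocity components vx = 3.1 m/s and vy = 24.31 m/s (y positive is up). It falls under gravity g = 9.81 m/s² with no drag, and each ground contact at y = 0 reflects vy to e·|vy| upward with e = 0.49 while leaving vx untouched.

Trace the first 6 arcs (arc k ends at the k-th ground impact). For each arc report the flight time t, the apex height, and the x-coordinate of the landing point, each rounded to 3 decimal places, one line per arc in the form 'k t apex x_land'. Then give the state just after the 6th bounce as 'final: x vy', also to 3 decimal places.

1 5.388 41.531 16.703
2 2.852 9.972 25.543
3 1.397 2.394 29.874
4 0.685 0.575 31.997
5 0.335 0.138 33.037
6 0.164 0.033 33.546
final: 33.546 0.395

Arc 1: start y=11.410, vy=24.310 → t=5.388, apex=41.531, x_land=16.703, impact vy=-28.545
  bounce: vy ← 0.49·28.545 = 13.987
Arc 2: start y=0.000, vy=13.987 → t=2.852, apex=9.972, x_land=25.543, impact vy=-13.987
  bounce: vy ← 0.49·13.987 = 6.854
Arc 3: start y=0.000, vy=6.854 → t=1.397, apex=2.394, x_land=29.874, impact vy=-6.854
  bounce: vy ← 0.49·6.854 = 3.358
Arc 4: start y=0.000, vy=3.358 → t=0.685, apex=0.575, x_land=31.997, impact vy=-3.358
  bounce: vy ← 0.49·3.358 = 1.646
Arc 5: start y=0.000, vy=1.646 → t=0.335, apex=0.138, x_land=33.037, impact vy=-1.646
  bounce: vy ← 0.49·1.646 = 0.806
Arc 6: start y=0.000, vy=0.806 → t=0.164, apex=0.033, x_land=33.546, impact vy=-0.806
  bounce: vy ← 0.49·0.806 = 0.395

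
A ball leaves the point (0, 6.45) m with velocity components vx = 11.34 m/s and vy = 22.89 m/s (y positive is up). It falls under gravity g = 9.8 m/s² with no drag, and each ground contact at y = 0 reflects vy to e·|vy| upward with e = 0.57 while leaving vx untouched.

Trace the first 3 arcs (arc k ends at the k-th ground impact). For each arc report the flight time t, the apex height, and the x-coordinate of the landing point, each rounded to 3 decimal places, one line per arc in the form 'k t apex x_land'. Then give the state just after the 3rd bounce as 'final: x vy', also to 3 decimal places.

Arc 1: start y=6.450, vy=22.890 → t=4.938, apex=33.182, x_land=55.997, impact vy=-25.502
  bounce: vy ← 0.57·25.502 = 14.536
Arc 2: start y=0.000, vy=14.536 → t=2.967, apex=10.781, x_land=89.638, impact vy=-14.536
  bounce: vy ← 0.57·14.536 = 8.286
Arc 3: start y=0.000, vy=8.286 → t=1.691, apex=3.503, x_land=108.814, impact vy=-8.286
  bounce: vy ← 0.57·8.286 = 4.723

1 4.938 33.182 55.997
2 2.967 10.781 89.638
3 1.691 3.503 108.814
final: 108.814 4.723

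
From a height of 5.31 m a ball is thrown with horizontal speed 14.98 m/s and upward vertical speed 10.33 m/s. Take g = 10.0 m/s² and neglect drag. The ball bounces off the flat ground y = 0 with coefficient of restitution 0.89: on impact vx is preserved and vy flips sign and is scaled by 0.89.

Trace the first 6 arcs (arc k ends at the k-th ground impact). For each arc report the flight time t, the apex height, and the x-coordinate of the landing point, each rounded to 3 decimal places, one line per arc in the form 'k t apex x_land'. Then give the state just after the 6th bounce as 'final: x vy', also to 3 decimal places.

Arc 1: start y=5.310, vy=10.330 → t=2.492, apex=10.645, x_land=37.332, impact vy=-14.591
  bounce: vy ← 0.89·14.591 = 12.986
Arc 2: start y=0.000, vy=12.986 → t=2.597, apex=8.432, x_land=76.239, impact vy=-12.986
  bounce: vy ← 0.89·12.986 = 11.558
Arc 3: start y=0.000, vy=11.558 → t=2.312, apex=6.679, x_land=110.867, impact vy=-11.558
  bounce: vy ← 0.89·11.558 = 10.286
Arc 4: start y=0.000, vy=10.286 → t=2.057, apex=5.291, x_land=141.685, impact vy=-10.286
  bounce: vy ← 0.89·10.286 = 9.155
Arc 5: start y=0.000, vy=9.155 → t=1.831, apex=4.191, x_land=169.113, impact vy=-9.155
  bounce: vy ← 0.89·9.155 = 8.148
Arc 6: start y=0.000, vy=8.148 → t=1.630, apex=3.319, x_land=193.524, impact vy=-8.148
  bounce: vy ← 0.89·8.148 = 7.252

1 2.492 10.645 37.332
2 2.597 8.432 76.239
3 2.312 6.679 110.867
4 2.057 5.291 141.685
5 1.831 4.191 169.113
6 1.630 3.319 193.524
final: 193.524 7.252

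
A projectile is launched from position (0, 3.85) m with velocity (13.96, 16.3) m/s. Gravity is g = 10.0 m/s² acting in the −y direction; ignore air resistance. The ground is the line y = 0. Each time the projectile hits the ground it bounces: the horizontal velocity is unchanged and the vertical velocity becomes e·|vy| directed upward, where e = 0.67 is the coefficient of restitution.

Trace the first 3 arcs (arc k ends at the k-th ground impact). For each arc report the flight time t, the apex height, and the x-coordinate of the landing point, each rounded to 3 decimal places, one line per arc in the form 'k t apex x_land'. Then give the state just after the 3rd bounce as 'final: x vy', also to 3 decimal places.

1 3.481 17.134 48.597
2 2.481 7.692 83.226
3 1.662 3.453 106.428
final: 106.428 5.568

Arc 1: start y=3.850, vy=16.300 → t=3.481, apex=17.134, x_land=48.597, impact vy=-18.512
  bounce: vy ← 0.67·18.512 = 12.403
Arc 2: start y=0.000, vy=12.403 → t=2.481, apex=7.692, x_land=83.226, impact vy=-12.403
  bounce: vy ← 0.67·12.403 = 8.310
Arc 3: start y=0.000, vy=8.310 → t=1.662, apex=3.453, x_land=106.428, impact vy=-8.310
  bounce: vy ← 0.67·8.310 = 5.568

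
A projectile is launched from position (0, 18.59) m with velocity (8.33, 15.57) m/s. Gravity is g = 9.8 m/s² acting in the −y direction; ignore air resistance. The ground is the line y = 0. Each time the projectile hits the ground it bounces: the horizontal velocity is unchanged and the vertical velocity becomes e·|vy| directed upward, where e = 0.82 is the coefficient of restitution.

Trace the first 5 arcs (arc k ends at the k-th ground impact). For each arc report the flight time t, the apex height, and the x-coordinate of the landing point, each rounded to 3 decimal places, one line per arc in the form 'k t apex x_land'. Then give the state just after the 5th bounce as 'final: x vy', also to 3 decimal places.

Arc 1: start y=18.590, vy=15.570 → t=4.102, apex=30.959, x_land=34.173, impact vy=-24.633
  bounce: vy ← 0.82·24.633 = 20.199
Arc 2: start y=0.000, vy=20.199 → t=4.122, apex=20.817, x_land=68.511, impact vy=-20.199
  bounce: vy ← 0.82·20.199 = 16.563
Arc 3: start y=0.000, vy=16.563 → t=3.380, apex=13.997, x_land=96.669, impact vy=-16.563
  bounce: vy ← 0.82·16.563 = 13.582
Arc 4: start y=0.000, vy=13.582 → t=2.772, apex=9.412, x_land=119.758, impact vy=-13.582
  bounce: vy ← 0.82·13.582 = 11.137
Arc 5: start y=0.000, vy=11.137 → t=2.273, apex=6.328, x_land=138.691, impact vy=-11.137
  bounce: vy ← 0.82·11.137 = 9.132

1 4.102 30.959 34.173
2 4.122 20.817 68.511
3 3.380 13.997 96.669
4 2.772 9.412 119.758
5 2.273 6.328 138.691
final: 138.691 9.132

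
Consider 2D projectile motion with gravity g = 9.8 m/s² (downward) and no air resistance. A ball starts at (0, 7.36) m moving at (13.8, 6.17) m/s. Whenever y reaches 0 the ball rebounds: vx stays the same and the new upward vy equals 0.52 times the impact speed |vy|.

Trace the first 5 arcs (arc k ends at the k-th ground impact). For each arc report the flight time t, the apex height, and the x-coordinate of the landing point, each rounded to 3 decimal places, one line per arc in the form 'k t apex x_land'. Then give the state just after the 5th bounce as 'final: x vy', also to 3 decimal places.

1 2.007 9.302 27.702
2 1.433 2.515 47.477
3 0.745 0.680 57.760
4 0.387 0.184 63.107
5 0.201 0.050 65.888
final: 65.888 0.513

Arc 1: start y=7.360, vy=6.170 → t=2.007, apex=9.302, x_land=27.702, impact vy=-13.503
  bounce: vy ← 0.52·13.503 = 7.021
Arc 2: start y=0.000, vy=7.021 → t=1.433, apex=2.515, x_land=47.477, impact vy=-7.021
  bounce: vy ← 0.52·7.021 = 3.651
Arc 3: start y=0.000, vy=3.651 → t=0.745, apex=0.680, x_land=57.760, impact vy=-3.651
  bounce: vy ← 0.52·3.651 = 1.899
Arc 4: start y=0.000, vy=1.899 → t=0.387, apex=0.184, x_land=63.107, impact vy=-1.899
  bounce: vy ← 0.52·1.899 = 0.987
Arc 5: start y=0.000, vy=0.987 → t=0.201, apex=0.050, x_land=65.888, impact vy=-0.987
  bounce: vy ← 0.52·0.987 = 0.513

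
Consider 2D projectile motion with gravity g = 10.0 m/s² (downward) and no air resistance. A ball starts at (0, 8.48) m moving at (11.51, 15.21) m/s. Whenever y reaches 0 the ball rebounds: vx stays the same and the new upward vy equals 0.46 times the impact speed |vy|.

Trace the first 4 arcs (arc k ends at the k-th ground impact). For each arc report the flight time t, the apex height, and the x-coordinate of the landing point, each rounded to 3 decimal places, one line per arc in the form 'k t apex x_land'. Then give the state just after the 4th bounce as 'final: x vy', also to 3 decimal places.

Arc 1: start y=8.480, vy=15.210 → t=3.523, apex=20.047, x_land=40.554, impact vy=-20.024
  bounce: vy ← 0.46·20.024 = 9.211
Arc 2: start y=0.000, vy=9.211 → t=1.842, apex=4.242, x_land=61.757, impact vy=-9.211
  bounce: vy ← 0.46·9.211 = 4.237
Arc 3: start y=0.000, vy=4.237 → t=0.847, apex=0.898, x_land=71.511, impact vy=-4.237
  bounce: vy ← 0.46·4.237 = 1.949
Arc 4: start y=0.000, vy=1.949 → t=0.390, apex=0.190, x_land=75.997, impact vy=-1.949
  bounce: vy ← 0.46·1.949 = 0.897

1 3.523 20.047 40.554
2 1.842 4.242 61.757
3 0.847 0.898 71.511
4 0.390 0.190 75.997
final: 75.997 0.897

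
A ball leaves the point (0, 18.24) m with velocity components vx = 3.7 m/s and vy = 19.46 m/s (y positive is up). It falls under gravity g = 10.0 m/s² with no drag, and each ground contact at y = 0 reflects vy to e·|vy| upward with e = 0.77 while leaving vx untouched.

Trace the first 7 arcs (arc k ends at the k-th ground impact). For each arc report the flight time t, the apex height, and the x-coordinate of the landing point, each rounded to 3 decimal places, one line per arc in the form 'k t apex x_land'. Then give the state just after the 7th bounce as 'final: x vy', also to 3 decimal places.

Arc 1: start y=18.240, vy=19.460 → t=4.673, apex=37.175, x_land=17.289, impact vy=-27.267
  bounce: vy ← 0.77·27.267 = 20.996
Arc 2: start y=0.000, vy=20.996 → t=4.199, apex=22.041, x_land=32.826, impact vy=-20.996
  bounce: vy ← 0.77·20.996 = 16.167
Arc 3: start y=0.000, vy=16.167 → t=3.233, apex=13.068, x_land=44.789, impact vy=-16.167
  bounce: vy ← 0.77·16.167 = 12.448
Arc 4: start y=0.000, vy=12.448 → t=2.490, apex=7.748, x_land=54.001, impact vy=-12.448
  bounce: vy ← 0.77·12.448 = 9.585
Arc 5: start y=0.000, vy=9.585 → t=1.917, apex=4.594, x_land=61.094, impact vy=-9.585
  bounce: vy ← 0.77·9.585 = 7.381
Arc 6: start y=0.000, vy=7.381 → t=1.476, apex=2.724, x_land=66.556, impact vy=-7.381
  bounce: vy ← 0.77·7.381 = 5.683
Arc 7: start y=0.000, vy=5.683 → t=1.137, apex=1.615, x_land=70.761, impact vy=-5.683
  bounce: vy ← 0.77·5.683 = 4.376

1 4.673 37.175 17.289
2 4.199 22.041 32.826
3 3.233 13.068 44.789
4 2.490 7.748 54.001
5 1.917 4.594 61.094
6 1.476 2.724 66.556
7 1.137 1.615 70.761
final: 70.761 4.376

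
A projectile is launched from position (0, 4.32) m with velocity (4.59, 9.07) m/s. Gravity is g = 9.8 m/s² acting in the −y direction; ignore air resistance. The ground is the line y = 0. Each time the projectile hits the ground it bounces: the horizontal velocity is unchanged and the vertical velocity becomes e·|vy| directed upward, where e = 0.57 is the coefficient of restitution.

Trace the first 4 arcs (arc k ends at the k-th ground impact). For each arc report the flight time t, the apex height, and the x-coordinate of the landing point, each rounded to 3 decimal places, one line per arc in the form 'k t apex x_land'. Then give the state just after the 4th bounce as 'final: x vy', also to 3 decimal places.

Arc 1: start y=4.320, vy=9.070 → t=2.244, apex=8.517, x_land=10.300, impact vy=-12.920
  bounce: vy ← 0.57·12.920 = 7.365
Arc 2: start y=0.000, vy=7.365 → t=1.503, apex=2.767, x_land=17.198, impact vy=-7.365
  bounce: vy ← 0.57·7.365 = 4.198
Arc 3: start y=0.000, vy=4.198 → t=0.857, apex=0.899, x_land=21.131, impact vy=-4.198
  bounce: vy ← 0.57·4.198 = 2.393
Arc 4: start y=0.000, vy=2.393 → t=0.488, apex=0.292, x_land=23.372, impact vy=-2.393
  bounce: vy ← 0.57·2.393 = 1.364

1 2.244 8.517 10.300
2 1.503 2.767 17.198
3 0.857 0.899 21.131
4 0.488 0.292 23.372
final: 23.372 1.364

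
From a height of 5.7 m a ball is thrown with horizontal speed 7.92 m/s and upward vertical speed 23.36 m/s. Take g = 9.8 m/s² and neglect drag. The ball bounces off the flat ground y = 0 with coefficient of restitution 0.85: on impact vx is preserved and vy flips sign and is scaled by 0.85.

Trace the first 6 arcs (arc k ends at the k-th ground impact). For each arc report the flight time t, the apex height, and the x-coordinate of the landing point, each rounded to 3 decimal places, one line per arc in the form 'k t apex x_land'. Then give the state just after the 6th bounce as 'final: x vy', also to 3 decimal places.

Arc 1: start y=5.700, vy=23.360 → t=5.000, apex=33.541, x_land=39.600, impact vy=-25.640
  bounce: vy ← 0.85·25.640 = 21.794
Arc 2: start y=0.000, vy=21.794 → t=4.448, apex=24.234, x_land=74.826, impact vy=-21.794
  bounce: vy ← 0.85·21.794 = 18.525
Arc 3: start y=0.000, vy=18.525 → t=3.781, apex=17.509, x_land=104.769, impact vy=-18.525
  bounce: vy ← 0.85·18.525 = 15.746
Arc 4: start y=0.000, vy=15.746 → t=3.214, apex=12.650, x_land=130.219, impact vy=-15.746
  bounce: vy ← 0.85·15.746 = 13.384
Arc 5: start y=0.000, vy=13.384 → t=2.731, apex=9.140, x_land=151.853, impact vy=-13.384
  bounce: vy ← 0.85·13.384 = 11.377
Arc 6: start y=0.000, vy=11.377 → t=2.322, apex=6.603, x_land=170.241, impact vy=-11.377
  bounce: vy ← 0.85·11.377 = 9.670

1 5.000 33.541 39.600
2 4.448 24.234 74.826
3 3.781 17.509 104.769
4 3.214 12.650 130.219
5 2.731 9.140 151.853
6 2.322 6.603 170.241
final: 170.241 9.670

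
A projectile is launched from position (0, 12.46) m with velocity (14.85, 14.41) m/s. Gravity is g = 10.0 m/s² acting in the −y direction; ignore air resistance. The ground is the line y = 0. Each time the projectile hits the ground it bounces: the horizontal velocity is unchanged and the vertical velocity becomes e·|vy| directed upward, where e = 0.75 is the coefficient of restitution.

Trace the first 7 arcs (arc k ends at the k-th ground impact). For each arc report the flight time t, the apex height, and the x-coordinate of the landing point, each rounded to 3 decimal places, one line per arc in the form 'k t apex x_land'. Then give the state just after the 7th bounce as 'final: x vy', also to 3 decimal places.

Arc 1: start y=12.460, vy=14.410 → t=3.578, apex=22.842, x_land=53.139, impact vy=-21.374
  bounce: vy ← 0.75·21.374 = 16.031
Arc 2: start y=0.000, vy=16.031 → t=3.206, apex=12.849, x_land=100.750, impact vy=-16.031
  bounce: vy ← 0.75·16.031 = 12.023
Arc 3: start y=0.000, vy=12.023 → t=2.405, apex=7.227, x_land=136.458, impact vy=-12.023
  bounce: vy ← 0.75·12.023 = 9.017
Arc 4: start y=0.000, vy=9.017 → t=1.803, apex=4.065, x_land=163.239, impact vy=-9.017
  bounce: vy ← 0.75·9.017 = 6.763
Arc 5: start y=0.000, vy=6.763 → t=1.353, apex=2.287, x_land=183.324, impact vy=-6.763
  bounce: vy ← 0.75·6.763 = 5.072
Arc 6: start y=0.000, vy=5.072 → t=1.014, apex=1.286, x_land=198.389, impact vy=-5.072
  bounce: vy ← 0.75·5.072 = 3.804
Arc 7: start y=0.000, vy=3.804 → t=0.761, apex=0.724, x_land=209.687, impact vy=-3.804
  bounce: vy ← 0.75·3.804 = 2.853

1 3.578 22.842 53.139
2 3.206 12.849 100.750
3 2.405 7.227 136.458
4 1.803 4.065 163.239
5 1.353 2.287 183.324
6 1.014 1.286 198.389
7 0.761 0.724 209.687
final: 209.687 2.853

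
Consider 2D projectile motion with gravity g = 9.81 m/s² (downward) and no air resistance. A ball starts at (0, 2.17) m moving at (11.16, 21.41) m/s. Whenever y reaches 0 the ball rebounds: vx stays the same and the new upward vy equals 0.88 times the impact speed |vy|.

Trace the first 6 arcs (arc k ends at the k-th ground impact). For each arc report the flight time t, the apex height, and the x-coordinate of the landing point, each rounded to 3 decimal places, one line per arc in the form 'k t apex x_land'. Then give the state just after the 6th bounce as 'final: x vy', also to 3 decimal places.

1 4.464 25.533 49.819
2 4.016 19.773 94.632
3 3.534 15.312 134.068
4 3.110 11.858 168.772
5 2.736 9.183 199.311
6 2.408 7.111 226.186
final: 226.186 10.394

Arc 1: start y=2.170, vy=21.410 → t=4.464, apex=25.533, x_land=49.819, impact vy=-22.382
  bounce: vy ← 0.88·22.382 = 19.696
Arc 2: start y=0.000, vy=19.696 → t=4.016, apex=19.773, x_land=94.632, impact vy=-19.696
  bounce: vy ← 0.88·19.696 = 17.333
Arc 3: start y=0.000, vy=17.333 → t=3.534, apex=15.312, x_land=134.068, impact vy=-17.333
  bounce: vy ← 0.88·17.333 = 15.253
Arc 4: start y=0.000, vy=15.253 → t=3.110, apex=11.858, x_land=168.772, impact vy=-15.253
  bounce: vy ← 0.88·15.253 = 13.423
Arc 5: start y=0.000, vy=13.423 → t=2.736, apex=9.183, x_land=199.311, impact vy=-13.423
  bounce: vy ← 0.88·13.423 = 11.812
Arc 6: start y=0.000, vy=11.812 → t=2.408, apex=7.111, x_land=226.186, impact vy=-11.812
  bounce: vy ← 0.88·11.812 = 10.394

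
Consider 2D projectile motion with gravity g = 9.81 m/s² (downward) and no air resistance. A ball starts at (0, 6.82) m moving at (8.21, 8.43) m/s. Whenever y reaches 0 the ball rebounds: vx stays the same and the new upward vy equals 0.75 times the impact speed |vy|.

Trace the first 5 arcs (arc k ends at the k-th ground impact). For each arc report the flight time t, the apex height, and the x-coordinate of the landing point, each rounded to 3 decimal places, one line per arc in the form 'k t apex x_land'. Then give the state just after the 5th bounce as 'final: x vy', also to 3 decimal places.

Arc 1: start y=6.820, vy=8.430 → t=2.318, apex=10.442, x_land=19.034, impact vy=-14.313
  bounce: vy ← 0.75·14.313 = 10.735
Arc 2: start y=0.000, vy=10.735 → t=2.189, apex=5.874, x_land=37.002, impact vy=-10.735
  bounce: vy ← 0.75·10.735 = 8.051
Arc 3: start y=0.000, vy=8.051 → t=1.641, apex=3.304, x_land=50.479, impact vy=-8.051
  bounce: vy ← 0.75·8.051 = 6.038
Arc 4: start y=0.000, vy=6.038 → t=1.231, apex=1.858, x_land=60.586, impact vy=-6.038
  bounce: vy ← 0.75·6.038 = 4.529
Arc 5: start y=0.000, vy=4.529 → t=0.923, apex=1.045, x_land=68.166, impact vy=-4.529
  bounce: vy ← 0.75·4.529 = 3.397

1 2.318 10.442 19.034
2 2.189 5.874 37.002
3 1.641 3.304 50.479
4 1.231 1.858 60.586
5 0.923 1.045 68.166
final: 68.166 3.397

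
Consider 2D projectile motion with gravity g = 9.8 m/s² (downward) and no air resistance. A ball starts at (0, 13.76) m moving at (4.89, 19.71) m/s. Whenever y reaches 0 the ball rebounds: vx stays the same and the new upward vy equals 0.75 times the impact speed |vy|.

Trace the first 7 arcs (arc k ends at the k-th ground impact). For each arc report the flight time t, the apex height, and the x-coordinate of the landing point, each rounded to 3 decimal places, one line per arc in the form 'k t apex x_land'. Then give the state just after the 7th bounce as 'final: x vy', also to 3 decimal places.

1 4.629 33.581 22.636
2 3.927 18.889 41.838
3 2.945 10.625 56.240
4 2.209 5.977 67.041
5 1.657 3.362 75.142
6 1.242 1.891 81.217
7 0.932 1.064 85.774
final: 85.774 3.425

Arc 1: start y=13.760, vy=19.710 → t=4.629, apex=33.581, x_land=22.636, impact vy=-25.655
  bounce: vy ← 0.75·25.655 = 19.241
Arc 2: start y=0.000, vy=19.241 → t=3.927, apex=18.889, x_land=41.838, impact vy=-19.241
  bounce: vy ← 0.75·19.241 = 14.431
Arc 3: start y=0.000, vy=14.431 → t=2.945, apex=10.625, x_land=56.240, impact vy=-14.431
  bounce: vy ← 0.75·14.431 = 10.823
Arc 4: start y=0.000, vy=10.823 → t=2.209, apex=5.977, x_land=67.041, impact vy=-10.823
  bounce: vy ← 0.75·10.823 = 8.117
Arc 5: start y=0.000, vy=8.117 → t=1.657, apex=3.362, x_land=75.142, impact vy=-8.117
  bounce: vy ← 0.75·8.117 = 6.088
Arc 6: start y=0.000, vy=6.088 → t=1.242, apex=1.891, x_land=81.217, impact vy=-6.088
  bounce: vy ← 0.75·6.088 = 4.566
Arc 7: start y=0.000, vy=4.566 → t=0.932, apex=1.064, x_land=85.774, impact vy=-4.566
  bounce: vy ← 0.75·4.566 = 3.425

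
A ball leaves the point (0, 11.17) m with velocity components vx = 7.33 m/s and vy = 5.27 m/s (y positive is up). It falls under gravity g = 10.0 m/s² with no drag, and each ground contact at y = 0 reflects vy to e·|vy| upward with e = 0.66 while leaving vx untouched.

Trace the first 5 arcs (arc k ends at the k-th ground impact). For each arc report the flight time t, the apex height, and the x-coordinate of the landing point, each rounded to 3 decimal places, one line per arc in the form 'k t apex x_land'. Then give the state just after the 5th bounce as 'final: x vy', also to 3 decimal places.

1 2.112 12.559 15.480
2 2.092 5.471 30.814
3 1.381 2.383 40.935
4 0.911 1.038 47.614
5 0.601 0.452 52.023
final: 52.023 1.985

Arc 1: start y=11.170, vy=5.270 → t=2.112, apex=12.559, x_land=15.480, impact vy=-15.848
  bounce: vy ← 0.66·15.848 = 10.460
Arc 2: start y=0.000, vy=10.460 → t=2.092, apex=5.471, x_land=30.814, impact vy=-10.460
  bounce: vy ← 0.66·10.460 = 6.904
Arc 3: start y=0.000, vy=6.904 → t=1.381, apex=2.383, x_land=40.935, impact vy=-6.904
  bounce: vy ← 0.66·6.904 = 4.556
Arc 4: start y=0.000, vy=4.556 → t=0.911, apex=1.038, x_land=47.614, impact vy=-4.556
  bounce: vy ← 0.66·4.556 = 3.007
Arc 5: start y=0.000, vy=3.007 → t=0.601, apex=0.452, x_land=52.023, impact vy=-3.007
  bounce: vy ← 0.66·3.007 = 1.985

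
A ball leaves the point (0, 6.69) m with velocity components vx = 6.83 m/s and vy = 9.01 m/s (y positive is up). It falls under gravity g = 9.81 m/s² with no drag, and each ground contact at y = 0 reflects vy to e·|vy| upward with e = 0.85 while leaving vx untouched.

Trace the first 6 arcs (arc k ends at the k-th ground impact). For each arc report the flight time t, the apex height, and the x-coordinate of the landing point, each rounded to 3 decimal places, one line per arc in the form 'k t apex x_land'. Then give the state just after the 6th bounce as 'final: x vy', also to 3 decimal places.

Arc 1: start y=6.690, vy=9.010 → t=2.404, apex=10.828, x_land=16.421, impact vy=-14.575
  bounce: vy ← 0.85·14.575 = 12.389
Arc 2: start y=0.000, vy=12.389 → t=2.526, apex=7.823, x_land=33.672, impact vy=-12.389
  bounce: vy ← 0.85·12.389 = 10.531
Arc 3: start y=0.000, vy=10.531 → t=2.147, apex=5.652, x_land=48.335, impact vy=-10.531
  bounce: vy ← 0.85·10.531 = 8.951
Arc 4: start y=0.000, vy=8.951 → t=1.825, apex=4.084, x_land=60.799, impact vy=-8.951
  bounce: vy ← 0.85·8.951 = 7.608
Arc 5: start y=0.000, vy=7.608 → t=1.551, apex=2.950, x_land=71.393, impact vy=-7.608
  bounce: vy ← 0.85·7.608 = 6.467
Arc 6: start y=0.000, vy=6.467 → t=1.318, apex=2.132, x_land=80.399, impact vy=-6.467
  bounce: vy ← 0.85·6.467 = 5.497

1 2.404 10.828 16.421
2 2.526 7.823 33.672
3 2.147 5.652 48.335
4 1.825 4.084 60.799
5 1.551 2.950 71.393
6 1.318 2.132 80.399
final: 80.399 5.497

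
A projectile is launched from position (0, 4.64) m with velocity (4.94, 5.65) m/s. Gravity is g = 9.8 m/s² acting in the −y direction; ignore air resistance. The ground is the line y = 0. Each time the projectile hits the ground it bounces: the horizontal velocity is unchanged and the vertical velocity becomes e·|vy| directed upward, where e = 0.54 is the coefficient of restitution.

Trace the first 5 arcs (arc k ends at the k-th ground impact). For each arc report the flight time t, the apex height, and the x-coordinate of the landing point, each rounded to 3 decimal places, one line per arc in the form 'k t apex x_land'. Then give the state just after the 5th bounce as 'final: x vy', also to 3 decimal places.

1 1.708 6.269 8.436
2 1.222 1.828 14.470
3 0.660 0.533 17.729
4 0.356 0.155 19.488
5 0.192 0.045 20.439
final: 20.439 0.509

Arc 1: start y=4.640, vy=5.650 → t=1.708, apex=6.269, x_land=8.436, impact vy=-11.085
  bounce: vy ← 0.54·11.085 = 5.986
Arc 2: start y=0.000, vy=5.986 → t=1.222, apex=1.828, x_land=14.470, impact vy=-5.986
  bounce: vy ← 0.54·5.986 = 3.232
Arc 3: start y=0.000, vy=3.232 → t=0.660, apex=0.533, x_land=17.729, impact vy=-3.232
  bounce: vy ← 0.54·3.232 = 1.745
Arc 4: start y=0.000, vy=1.745 → t=0.356, apex=0.155, x_land=19.488, impact vy=-1.745
  bounce: vy ← 0.54·1.745 = 0.943
Arc 5: start y=0.000, vy=0.943 → t=0.192, apex=0.045, x_land=20.439, impact vy=-0.943
  bounce: vy ← 0.54·0.943 = 0.509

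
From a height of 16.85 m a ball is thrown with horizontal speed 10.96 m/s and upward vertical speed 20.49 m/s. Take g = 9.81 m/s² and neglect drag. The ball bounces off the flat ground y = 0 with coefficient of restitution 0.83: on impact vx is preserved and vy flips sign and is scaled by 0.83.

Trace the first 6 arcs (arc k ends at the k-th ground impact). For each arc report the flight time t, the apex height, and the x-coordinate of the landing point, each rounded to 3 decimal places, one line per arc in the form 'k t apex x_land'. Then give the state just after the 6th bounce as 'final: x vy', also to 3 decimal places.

1 4.881 38.249 53.497
2 4.635 26.349 104.302
3 3.847 18.152 146.471
4 3.193 12.505 181.470
5 2.651 8.615 210.520
6 2.200 5.935 234.631
final: 234.631 8.956

Arc 1: start y=16.850, vy=20.490 → t=4.881, apex=38.249, x_land=53.497, impact vy=-27.394
  bounce: vy ← 0.83·27.394 = 22.737
Arc 2: start y=0.000, vy=22.737 → t=4.635, apex=26.349, x_land=104.302, impact vy=-22.737
  bounce: vy ← 0.83·22.737 = 18.872
Arc 3: start y=0.000, vy=18.872 → t=3.847, apex=18.152, x_land=146.471, impact vy=-18.872
  bounce: vy ← 0.83·18.872 = 15.664
Arc 4: start y=0.000, vy=15.664 → t=3.193, apex=12.505, x_land=181.470, impact vy=-15.664
  bounce: vy ← 0.83·15.664 = 13.001
Arc 5: start y=0.000, vy=13.001 → t=2.651, apex=8.615, x_land=210.520, impact vy=-13.001
  bounce: vy ← 0.83·13.001 = 10.791
Arc 6: start y=0.000, vy=10.791 → t=2.200, apex=5.935, x_land=234.631, impact vy=-10.791
  bounce: vy ← 0.83·10.791 = 8.956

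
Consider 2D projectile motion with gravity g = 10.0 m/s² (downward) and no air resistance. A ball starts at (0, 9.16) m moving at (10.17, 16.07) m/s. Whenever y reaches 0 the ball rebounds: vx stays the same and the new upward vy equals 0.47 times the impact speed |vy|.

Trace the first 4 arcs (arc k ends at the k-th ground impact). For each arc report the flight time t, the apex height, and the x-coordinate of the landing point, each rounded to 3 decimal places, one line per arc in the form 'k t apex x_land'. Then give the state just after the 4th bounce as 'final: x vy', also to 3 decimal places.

1 3.708 22.072 37.711
2 1.975 4.876 57.797
3 0.928 1.077 67.237
4 0.436 0.238 71.674
final: 71.674 1.025

Arc 1: start y=9.160, vy=16.070 → t=3.708, apex=22.072, x_land=37.711, impact vy=-21.011
  bounce: vy ← 0.47·21.011 = 9.875
Arc 2: start y=0.000, vy=9.875 → t=1.975, apex=4.876, x_land=57.797, impact vy=-9.875
  bounce: vy ← 0.47·9.875 = 4.641
Arc 3: start y=0.000, vy=4.641 → t=0.928, apex=1.077, x_land=67.237, impact vy=-4.641
  bounce: vy ← 0.47·4.641 = 2.181
Arc 4: start y=0.000, vy=2.181 → t=0.436, apex=0.238, x_land=71.674, impact vy=-2.181
  bounce: vy ← 0.47·2.181 = 1.025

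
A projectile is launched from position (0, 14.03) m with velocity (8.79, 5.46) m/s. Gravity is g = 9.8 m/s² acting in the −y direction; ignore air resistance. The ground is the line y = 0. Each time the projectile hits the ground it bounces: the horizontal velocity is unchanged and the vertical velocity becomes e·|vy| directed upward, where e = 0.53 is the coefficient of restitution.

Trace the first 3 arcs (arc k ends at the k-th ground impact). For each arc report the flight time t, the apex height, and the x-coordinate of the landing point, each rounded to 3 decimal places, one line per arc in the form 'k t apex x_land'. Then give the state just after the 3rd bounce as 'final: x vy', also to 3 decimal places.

Arc 1: start y=14.030, vy=5.460 → t=2.339, apex=15.551, x_land=20.557, impact vy=-17.459
  bounce: vy ← 0.53·17.459 = 9.253
Arc 2: start y=0.000, vy=9.253 → t=1.888, apex=4.368, x_land=37.155, impact vy=-9.253
  bounce: vy ← 0.53·9.253 = 4.904
Arc 3: start y=0.000, vy=4.904 → t=1.001, apex=1.227, x_land=45.953, impact vy=-4.904
  bounce: vy ← 0.53·4.904 = 2.599

1 2.339 15.551 20.557
2 1.888 4.368 37.155
3 1.001 1.227 45.953
final: 45.953 2.599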